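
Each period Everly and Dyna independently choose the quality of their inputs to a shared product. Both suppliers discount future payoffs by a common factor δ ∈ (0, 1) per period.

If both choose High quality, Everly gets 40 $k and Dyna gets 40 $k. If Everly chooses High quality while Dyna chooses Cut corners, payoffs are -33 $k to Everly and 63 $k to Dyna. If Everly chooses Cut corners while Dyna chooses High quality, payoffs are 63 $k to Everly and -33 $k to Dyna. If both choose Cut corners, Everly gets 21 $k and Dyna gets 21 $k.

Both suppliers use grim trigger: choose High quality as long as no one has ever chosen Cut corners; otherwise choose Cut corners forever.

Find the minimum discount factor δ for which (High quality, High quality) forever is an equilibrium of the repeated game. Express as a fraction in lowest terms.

23/42

One-period gain from deviating is 63 − 40 = 23. The loss is 40 − 21 = 19 in every subsequent period, with present value 19·δ/(1−δ).
Deviation is unprofitable when 19·δ/(1−δ) ≥ 23, i.e. δ/(1−δ) ≥ 23/19.
Equivalently δ ≥ 23/(23+19) = 23/42.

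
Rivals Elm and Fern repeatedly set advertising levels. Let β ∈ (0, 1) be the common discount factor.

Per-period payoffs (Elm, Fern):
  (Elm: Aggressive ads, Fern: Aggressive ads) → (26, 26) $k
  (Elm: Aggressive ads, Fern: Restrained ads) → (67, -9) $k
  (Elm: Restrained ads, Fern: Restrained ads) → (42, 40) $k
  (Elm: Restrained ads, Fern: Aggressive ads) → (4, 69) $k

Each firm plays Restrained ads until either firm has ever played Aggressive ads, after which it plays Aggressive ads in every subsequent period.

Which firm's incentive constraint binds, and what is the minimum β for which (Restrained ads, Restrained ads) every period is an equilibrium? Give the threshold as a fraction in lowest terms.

Fern; β ≥ 29/43

For Elm: deviation gain 67−42 = 25, per-period punishment loss 42−26 = 16. IC gives β ≥ 25/41.
For Fern: gain 29, loss 14 per period, so β ≥ 29/43.
The tighter constraint is Fern's, so cooperation needs β ≥ 29/43.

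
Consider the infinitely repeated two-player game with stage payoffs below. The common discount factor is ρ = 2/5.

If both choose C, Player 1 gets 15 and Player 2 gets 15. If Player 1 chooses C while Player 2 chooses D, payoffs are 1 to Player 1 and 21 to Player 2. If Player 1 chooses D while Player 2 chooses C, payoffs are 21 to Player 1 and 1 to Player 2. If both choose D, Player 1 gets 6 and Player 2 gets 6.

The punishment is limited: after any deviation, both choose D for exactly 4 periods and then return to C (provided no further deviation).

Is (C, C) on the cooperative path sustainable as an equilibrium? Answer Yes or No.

No

Comparing payoff streams over the 5 periods until play realigns: cooperate → 15(1+ρ+…+ρ^4); deviate → 21 + 6(ρ+…+ρ^4).
Cooperation is sustained iff (15−6)(ρ+…+ρ^4) ≥ 21−15.
ρ+…+ρ^4 = 2/5·(1−(2/5)^4)/(1−2/5) = 0.6496, and (21−15)/(15−6) = 0.6667.
0.6496 < 0.6667, so cooperation is not sustainable.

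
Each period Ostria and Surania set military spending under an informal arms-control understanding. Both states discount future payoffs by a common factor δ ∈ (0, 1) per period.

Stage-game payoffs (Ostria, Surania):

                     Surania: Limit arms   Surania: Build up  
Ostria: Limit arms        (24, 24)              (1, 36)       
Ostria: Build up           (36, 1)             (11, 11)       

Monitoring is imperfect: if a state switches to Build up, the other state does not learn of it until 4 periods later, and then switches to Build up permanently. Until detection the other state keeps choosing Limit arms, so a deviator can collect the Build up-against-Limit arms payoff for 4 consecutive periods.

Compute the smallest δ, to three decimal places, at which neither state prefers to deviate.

Deviating for the 4 undetected periods gains 36−24 = 12 per period over cooperation, then loses 24−11 = 13 per period forever once punishment starts.
Gain: 12(1 + δ + … + δ^3); loss: 13·δ^4/(1−δ).
No profitable deviation ⇔ 12(1−δ^4) ≤ 13·δ^4, i.e. δ^4 ≥ 12/(12+13) = 12/25.
Hence δ ≥ (12/25)^(1/4) ≈ 0.832.

0.832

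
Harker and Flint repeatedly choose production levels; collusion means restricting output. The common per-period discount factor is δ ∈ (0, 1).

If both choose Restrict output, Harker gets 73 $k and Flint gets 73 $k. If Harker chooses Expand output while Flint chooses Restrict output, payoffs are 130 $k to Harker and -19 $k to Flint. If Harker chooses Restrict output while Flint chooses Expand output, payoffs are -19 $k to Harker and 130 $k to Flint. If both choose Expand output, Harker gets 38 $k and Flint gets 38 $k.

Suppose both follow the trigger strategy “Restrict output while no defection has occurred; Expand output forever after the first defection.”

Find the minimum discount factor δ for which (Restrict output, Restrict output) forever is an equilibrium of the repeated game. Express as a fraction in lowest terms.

One-period gain from deviating is 130 − 73 = 57. The loss is 73 − 38 = 35 in every subsequent period, with present value 35·δ/(1−δ).
Deviation is unprofitable when 35·δ/(1−δ) ≥ 57, i.e. δ/(1−δ) ≥ 57/35.
Equivalently δ ≥ 57/(57+35) = 57/92.

57/92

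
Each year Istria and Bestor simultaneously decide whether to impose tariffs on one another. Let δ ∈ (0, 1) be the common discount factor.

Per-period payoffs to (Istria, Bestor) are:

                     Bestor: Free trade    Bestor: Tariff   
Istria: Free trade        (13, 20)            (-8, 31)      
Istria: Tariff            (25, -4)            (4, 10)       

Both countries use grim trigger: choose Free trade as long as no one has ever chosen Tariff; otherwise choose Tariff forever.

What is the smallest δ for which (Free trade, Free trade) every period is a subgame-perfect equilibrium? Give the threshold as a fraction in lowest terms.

4/7

Istria: cooperation gives 13 each period; deviation gives 25 once then 4 forever.
  13/(1−δ) ≥ 25 + 4δ/(1−δ) ⇒ δ ≥ 12/21 = 4/7.
Bestor: cooperation gives 20 each period; deviation gives 31 once then 10 forever.
  δ ≥ 11/21.
Both must hold, so the binding constraint is Istria's: δ ≥ 4/7.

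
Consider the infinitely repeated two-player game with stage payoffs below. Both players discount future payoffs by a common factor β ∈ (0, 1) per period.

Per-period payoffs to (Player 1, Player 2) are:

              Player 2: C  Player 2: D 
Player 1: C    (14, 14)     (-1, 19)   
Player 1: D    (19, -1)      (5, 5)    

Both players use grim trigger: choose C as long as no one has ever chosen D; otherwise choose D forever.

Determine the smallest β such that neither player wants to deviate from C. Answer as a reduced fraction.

One-period gain from deviating is 19 − 14 = 5. The loss is 14 − 5 = 9 in every subsequent period, with present value 9·β/(1−β).
Deviation is unprofitable when 9·β/(1−β) ≥ 5, i.e. β/(1−β) ≥ 5/9.
Equivalently β ≥ 5/(5+9) = 5/14.

5/14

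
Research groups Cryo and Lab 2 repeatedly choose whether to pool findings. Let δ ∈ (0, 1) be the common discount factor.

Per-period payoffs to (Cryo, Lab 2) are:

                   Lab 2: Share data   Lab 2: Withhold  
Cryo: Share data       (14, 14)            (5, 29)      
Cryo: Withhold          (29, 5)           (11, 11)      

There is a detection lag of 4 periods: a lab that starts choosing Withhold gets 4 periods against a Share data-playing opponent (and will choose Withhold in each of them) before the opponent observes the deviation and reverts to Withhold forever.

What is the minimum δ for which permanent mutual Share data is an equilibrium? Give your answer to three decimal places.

A deviator earns 29 for 4 periods, then 11 forever; cooperating earns 14 forever. Multiplying the IC by (1−δ):
14 ≥ 29(1−δ^4) + 11δ^4, so 18·δ^4 ≥ 15 and δ^4 ≥ 5/6.
δ ≥ (5/6)^(1/4) ≈ 0.955.

0.955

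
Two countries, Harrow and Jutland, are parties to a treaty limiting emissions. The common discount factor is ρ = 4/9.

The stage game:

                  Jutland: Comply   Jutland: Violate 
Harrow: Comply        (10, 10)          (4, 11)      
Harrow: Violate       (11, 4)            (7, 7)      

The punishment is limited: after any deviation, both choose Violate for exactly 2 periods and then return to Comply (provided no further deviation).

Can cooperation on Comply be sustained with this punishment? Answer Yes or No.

A one-shot deviation gives 11 now, then 7 for 2 periods, then back to 10.
Gain from deviating: (11−10) today; loss: (10−7) in each of the next 2 periods.
No-deviation condition: (10−7)(ρ+…+ρ^2) ≥ 11−10, i.e. ρ+…+ρ^2 ≥ 1/3.
At ρ = 4/9: ρ+…+ρ^2 = 0.6420 ≥ 0.3333.
So cooperation is sustainable.

Yes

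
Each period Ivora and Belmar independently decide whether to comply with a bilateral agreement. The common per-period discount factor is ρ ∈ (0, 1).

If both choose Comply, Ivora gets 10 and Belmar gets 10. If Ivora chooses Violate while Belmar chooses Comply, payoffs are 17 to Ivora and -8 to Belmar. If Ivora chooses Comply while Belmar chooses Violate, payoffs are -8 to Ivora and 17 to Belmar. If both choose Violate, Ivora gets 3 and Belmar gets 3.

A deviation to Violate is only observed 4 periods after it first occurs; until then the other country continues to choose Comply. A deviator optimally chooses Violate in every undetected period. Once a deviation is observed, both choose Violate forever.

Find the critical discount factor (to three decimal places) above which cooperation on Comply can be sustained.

Deviating for the 4 undetected periods gains 17−10 = 7 per period over cooperation, then loses 10−3 = 7 per period forever once punishment starts.
Gain: 7(1 + ρ + … + ρ^3); loss: 7·ρ^4/(1−ρ).
No profitable deviation ⇔ 7(1−ρ^4) ≤ 7·ρ^4, i.e. ρ^4 ≥ 7/(7+7) = 1/2.
Hence ρ ≥ (1/2)^(1/4) ≈ 0.841.

0.841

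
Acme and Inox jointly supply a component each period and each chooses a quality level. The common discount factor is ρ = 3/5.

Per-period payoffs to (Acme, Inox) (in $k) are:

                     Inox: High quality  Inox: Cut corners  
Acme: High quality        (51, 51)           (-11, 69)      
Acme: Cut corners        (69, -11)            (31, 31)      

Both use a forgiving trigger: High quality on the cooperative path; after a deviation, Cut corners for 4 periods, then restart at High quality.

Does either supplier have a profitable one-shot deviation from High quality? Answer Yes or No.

No

Comparing payoff streams over the 5 periods until play realigns: cooperate → 51(1+ρ+…+ρ^4); deviate → 69 + 31(ρ+…+ρ^4).
Cooperation is sustained iff (51−31)(ρ+…+ρ^4) ≥ 69−51.
ρ+…+ρ^4 = 3/5·(1−(3/5)^4)/(1−3/5) = 1.3056, and (69−51)/(51−31) = 0.9000.
1.3056 ≥ 0.9000, so cooperation is sustainable.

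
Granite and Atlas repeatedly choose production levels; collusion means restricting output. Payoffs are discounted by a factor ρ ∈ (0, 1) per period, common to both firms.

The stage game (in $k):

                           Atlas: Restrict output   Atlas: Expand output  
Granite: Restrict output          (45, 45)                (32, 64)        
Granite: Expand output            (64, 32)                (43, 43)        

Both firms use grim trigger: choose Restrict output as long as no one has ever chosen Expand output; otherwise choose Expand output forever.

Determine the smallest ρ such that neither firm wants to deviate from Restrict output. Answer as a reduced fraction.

Under grim trigger the critical discount factor is (T−C)/(T−P) with T = 64, C = 45, P = 43.
ρ* = (64−45)/(64−43) = 19/21.

19/21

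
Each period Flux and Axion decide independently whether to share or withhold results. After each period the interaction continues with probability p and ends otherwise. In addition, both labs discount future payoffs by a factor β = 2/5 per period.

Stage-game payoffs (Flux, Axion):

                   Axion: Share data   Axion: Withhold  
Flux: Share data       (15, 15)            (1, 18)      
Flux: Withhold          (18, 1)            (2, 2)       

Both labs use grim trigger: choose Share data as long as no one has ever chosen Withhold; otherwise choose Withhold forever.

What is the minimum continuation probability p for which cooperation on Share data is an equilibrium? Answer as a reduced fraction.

15/32

With continuation probability p and discount β, the effective per-period discount factor is βp.
Grim-trigger IC: βp ≥ (18−15)/(18−2) = 3/16.
So p ≥ (3/16)/(2/5) = 15/32.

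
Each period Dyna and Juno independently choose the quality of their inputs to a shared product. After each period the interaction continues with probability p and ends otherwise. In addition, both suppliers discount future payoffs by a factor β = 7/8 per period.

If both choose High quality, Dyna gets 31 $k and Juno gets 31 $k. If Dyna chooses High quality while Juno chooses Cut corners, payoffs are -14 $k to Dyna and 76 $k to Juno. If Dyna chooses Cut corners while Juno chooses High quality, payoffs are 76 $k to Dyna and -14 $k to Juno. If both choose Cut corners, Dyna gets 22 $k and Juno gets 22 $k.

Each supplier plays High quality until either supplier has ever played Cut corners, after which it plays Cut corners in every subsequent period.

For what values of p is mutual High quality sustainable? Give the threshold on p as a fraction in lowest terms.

Expected continuation weight on next period's payoff is β·p = 7/8·p, which plays the role of the discount factor.
Cooperation requires 7/8·p ≥ (76−31)/(76−22) = 5/6, hence p ≥ 20/21.

20/21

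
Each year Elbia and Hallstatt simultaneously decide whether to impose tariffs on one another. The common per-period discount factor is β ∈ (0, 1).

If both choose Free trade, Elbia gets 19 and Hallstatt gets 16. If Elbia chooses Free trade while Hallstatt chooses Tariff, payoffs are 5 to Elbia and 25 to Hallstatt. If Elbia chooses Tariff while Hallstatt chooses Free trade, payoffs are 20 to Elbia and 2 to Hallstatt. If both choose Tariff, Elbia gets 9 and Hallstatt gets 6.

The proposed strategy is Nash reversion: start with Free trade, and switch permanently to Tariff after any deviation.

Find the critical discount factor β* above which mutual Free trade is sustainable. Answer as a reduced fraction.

9/19

Elbia's threshold: (20−19)/(20−9) = 1/11.
Hallstatt's threshold: (25−16)/(25−6) = 9/19.
1/11 < 9/19, so Hallstatt binds and β* = 9/19.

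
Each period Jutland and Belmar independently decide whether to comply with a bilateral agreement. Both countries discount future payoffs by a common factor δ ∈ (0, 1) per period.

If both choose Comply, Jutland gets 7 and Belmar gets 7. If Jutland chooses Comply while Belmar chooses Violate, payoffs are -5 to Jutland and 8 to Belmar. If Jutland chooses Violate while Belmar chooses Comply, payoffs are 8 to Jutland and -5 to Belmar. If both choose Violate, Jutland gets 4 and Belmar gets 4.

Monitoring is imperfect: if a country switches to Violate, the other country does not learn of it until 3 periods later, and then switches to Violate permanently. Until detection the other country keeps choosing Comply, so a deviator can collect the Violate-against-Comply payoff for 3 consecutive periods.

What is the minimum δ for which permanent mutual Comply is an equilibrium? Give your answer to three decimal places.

0.630

The best deviation is to choose Violate for all 3 undetected periods, earning 8 each, then 4 forever once detected.
Deviation value: 8(1−δ^3)/(1−δ) + 4δ^3/(1−δ); cooperation value: 7/(1−δ).
IC: 7 ≥ 8(1−δ^3) + 4δ^3 = 8 − 4δ^3.
So δ^3 ≥ 1/4, giving δ ≥ (1/4)^(1/3) ≈ 0.630.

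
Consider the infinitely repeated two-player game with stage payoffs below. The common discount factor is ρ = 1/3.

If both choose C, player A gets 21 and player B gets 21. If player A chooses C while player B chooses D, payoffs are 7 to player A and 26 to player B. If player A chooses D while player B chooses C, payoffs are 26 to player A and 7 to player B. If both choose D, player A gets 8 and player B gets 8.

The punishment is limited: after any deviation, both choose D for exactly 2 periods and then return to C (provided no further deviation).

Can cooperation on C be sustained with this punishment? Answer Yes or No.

Yes

IC: ρ+…+ρ^2 ≥ (26−21)/(21−8) = 5/13.
At ρ = 1/3: partial sum = 0.4444 ≥ 0.3846. Cooperation sustainable.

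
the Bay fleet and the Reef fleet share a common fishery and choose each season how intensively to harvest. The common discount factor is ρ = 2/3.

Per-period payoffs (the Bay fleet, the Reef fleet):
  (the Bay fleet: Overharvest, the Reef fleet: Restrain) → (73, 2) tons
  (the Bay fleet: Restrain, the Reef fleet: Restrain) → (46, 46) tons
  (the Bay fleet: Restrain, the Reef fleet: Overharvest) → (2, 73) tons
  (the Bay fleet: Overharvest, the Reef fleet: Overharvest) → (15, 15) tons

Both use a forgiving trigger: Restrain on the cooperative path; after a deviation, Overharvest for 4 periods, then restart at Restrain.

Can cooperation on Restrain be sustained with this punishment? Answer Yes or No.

Yes

IC: ρ+…+ρ^4 ≥ (73−46)/(46−15) = 27/31.
At ρ = 2/3: partial sum = 1.6049 ≥ 0.8710. Cooperation sustainable.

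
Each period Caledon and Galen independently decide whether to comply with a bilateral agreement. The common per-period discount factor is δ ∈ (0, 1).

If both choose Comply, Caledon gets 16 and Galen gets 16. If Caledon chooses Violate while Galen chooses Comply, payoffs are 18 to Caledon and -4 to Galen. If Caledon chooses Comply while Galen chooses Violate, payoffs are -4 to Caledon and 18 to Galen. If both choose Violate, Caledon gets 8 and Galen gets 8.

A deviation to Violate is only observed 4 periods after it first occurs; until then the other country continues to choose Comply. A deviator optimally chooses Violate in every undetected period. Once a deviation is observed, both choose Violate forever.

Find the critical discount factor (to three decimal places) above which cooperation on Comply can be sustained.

0.669

Deviating for the 4 undetected periods gains 18−16 = 2 per period over cooperation, then loses 16−8 = 8 per period forever once punishment starts.
Gain: 2(1 + δ + … + δ^3); loss: 8·δ^4/(1−δ).
No profitable deviation ⇔ 2(1−δ^4) ≤ 8·δ^4, i.e. δ^4 ≥ 2/(2+8) = 1/5.
Hence δ ≥ (1/5)^(1/4) ≈ 0.669.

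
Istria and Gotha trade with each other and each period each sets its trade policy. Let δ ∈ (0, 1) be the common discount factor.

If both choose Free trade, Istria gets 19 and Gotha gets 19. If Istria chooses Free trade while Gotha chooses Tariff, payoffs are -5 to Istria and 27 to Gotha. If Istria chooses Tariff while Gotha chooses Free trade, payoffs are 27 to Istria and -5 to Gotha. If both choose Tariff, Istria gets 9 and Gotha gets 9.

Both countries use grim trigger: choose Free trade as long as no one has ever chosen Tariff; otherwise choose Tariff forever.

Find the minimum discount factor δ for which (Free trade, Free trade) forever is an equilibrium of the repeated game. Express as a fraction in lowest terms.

One-period gain from deviating is 27 − 19 = 8. The loss is 19 − 9 = 10 in every subsequent period, with present value 10·δ/(1−δ).
Deviation is unprofitable when 10·δ/(1−δ) ≥ 8, i.e. δ/(1−δ) ≥ 4/5.
Equivalently δ ≥ 8/(8+10) = 4/9.

4/9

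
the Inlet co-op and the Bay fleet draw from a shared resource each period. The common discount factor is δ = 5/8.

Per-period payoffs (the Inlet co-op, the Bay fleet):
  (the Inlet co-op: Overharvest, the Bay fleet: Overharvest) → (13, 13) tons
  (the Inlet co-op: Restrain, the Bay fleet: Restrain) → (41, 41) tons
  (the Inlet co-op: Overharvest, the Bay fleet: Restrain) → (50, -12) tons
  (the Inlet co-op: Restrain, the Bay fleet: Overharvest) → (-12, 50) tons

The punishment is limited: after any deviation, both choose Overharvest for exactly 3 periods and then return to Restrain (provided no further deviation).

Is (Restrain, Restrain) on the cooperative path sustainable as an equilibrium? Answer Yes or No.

Yes

A one-shot deviation gives 50 now, then 13 for 3 periods, then back to 41.
Gain from deviating: (50−41) today; loss: (41−13) in each of the next 3 periods.
No-deviation condition: (41−13)(δ+…+δ^3) ≥ 50−41, i.e. δ+…+δ^3 ≥ 9/28.
At δ = 5/8: δ+…+δ^3 = 1.2598 ≥ 0.3214.
So cooperation is sustainable.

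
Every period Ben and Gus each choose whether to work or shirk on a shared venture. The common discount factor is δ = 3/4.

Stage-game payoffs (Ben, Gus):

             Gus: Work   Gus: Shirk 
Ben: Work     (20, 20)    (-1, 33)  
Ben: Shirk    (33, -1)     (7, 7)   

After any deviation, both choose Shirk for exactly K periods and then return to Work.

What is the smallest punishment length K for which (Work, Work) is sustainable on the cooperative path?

No profitable deviation requires (20−7)(δ+…+δ^K) ≥ 33−20, i.e. δ+…+δ^K ≥ 1 ≈ 1.0000.
With δ = 3/4, the partial sums are K=1: 0.7500, K=2: 1.3125.
K = 2 is the first length at which the sum reaches 1.0000.

2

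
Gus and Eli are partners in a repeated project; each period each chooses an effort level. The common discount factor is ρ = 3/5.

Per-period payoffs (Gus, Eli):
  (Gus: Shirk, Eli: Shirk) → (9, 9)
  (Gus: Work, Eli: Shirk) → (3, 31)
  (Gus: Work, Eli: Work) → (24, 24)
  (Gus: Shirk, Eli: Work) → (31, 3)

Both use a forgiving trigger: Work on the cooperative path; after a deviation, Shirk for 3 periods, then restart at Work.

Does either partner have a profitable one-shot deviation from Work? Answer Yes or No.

No

Comparing payoff streams over the 4 periods until play realigns: cooperate → 24(1+ρ+…+ρ^3); deviate → 31 + 9(ρ+…+ρ^3).
Cooperation is sustained iff (24−9)(ρ+…+ρ^3) ≥ 31−24.
ρ+…+ρ^3 = 3/5·(1−(3/5)^3)/(1−3/5) = 1.1760, and (31−24)/(24−9) = 0.4667.
1.1760 ≥ 0.4667, so cooperation is sustainable.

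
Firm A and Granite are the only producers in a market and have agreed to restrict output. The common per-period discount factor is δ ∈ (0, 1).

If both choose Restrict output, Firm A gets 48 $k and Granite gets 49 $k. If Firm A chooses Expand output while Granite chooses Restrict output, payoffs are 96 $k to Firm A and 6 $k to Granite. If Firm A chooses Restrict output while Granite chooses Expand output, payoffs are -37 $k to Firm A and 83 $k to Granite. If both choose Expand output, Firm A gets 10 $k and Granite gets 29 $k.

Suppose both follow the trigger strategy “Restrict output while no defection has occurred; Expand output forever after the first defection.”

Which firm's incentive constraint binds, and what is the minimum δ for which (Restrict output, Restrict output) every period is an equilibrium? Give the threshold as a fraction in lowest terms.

Granite; δ ≥ 17/27

Firm A: cooperation gives 48 each period; deviation gives 96 once then 10 forever.
  48/(1−δ) ≥ 96 + 10δ/(1−δ) ⇒ δ ≥ 48/86 = 24/43.
Granite: cooperation gives 49 each period; deviation gives 83 once then 29 forever.
  δ ≥ 34/54 = 17/27.
Both must hold, so the binding constraint is Granite's: δ ≥ 17/27.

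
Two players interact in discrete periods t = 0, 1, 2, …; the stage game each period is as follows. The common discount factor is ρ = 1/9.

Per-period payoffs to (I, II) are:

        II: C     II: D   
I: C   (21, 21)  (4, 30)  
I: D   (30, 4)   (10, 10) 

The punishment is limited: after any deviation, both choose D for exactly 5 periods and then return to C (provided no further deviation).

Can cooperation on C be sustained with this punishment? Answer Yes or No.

IC: ρ+…+ρ^5 ≥ (30−21)/(21−10) = 9/11.
At ρ = 1/9: partial sum = 0.1250 < 0.8182. Cooperation not sustainable.

No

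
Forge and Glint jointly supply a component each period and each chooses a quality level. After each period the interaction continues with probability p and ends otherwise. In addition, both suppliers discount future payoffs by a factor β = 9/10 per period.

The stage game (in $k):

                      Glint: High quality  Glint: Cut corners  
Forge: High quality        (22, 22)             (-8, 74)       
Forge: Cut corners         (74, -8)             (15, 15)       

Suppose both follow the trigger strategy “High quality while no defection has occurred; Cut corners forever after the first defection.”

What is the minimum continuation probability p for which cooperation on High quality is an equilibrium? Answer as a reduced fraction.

Expected continuation weight on next period's payoff is β·p = 9/10·p, which plays the role of the discount factor.
Cooperation requires 9/10·p ≥ (74−22)/(74−15) = 52/59, hence p ≥ 520/531.

520/531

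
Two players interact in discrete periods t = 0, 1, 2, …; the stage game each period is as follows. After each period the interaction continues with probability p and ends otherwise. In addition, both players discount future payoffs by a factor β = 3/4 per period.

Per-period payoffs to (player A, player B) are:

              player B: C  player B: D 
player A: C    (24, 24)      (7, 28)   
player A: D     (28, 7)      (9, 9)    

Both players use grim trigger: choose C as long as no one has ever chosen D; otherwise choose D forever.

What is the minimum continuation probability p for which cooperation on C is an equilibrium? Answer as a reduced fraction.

16/57

Expected continuation weight on next period's payoff is β·p = 3/4·p, which plays the role of the discount factor.
Cooperation requires 3/4·p ≥ (28−24)/(28−9) = 4/19, hence p ≥ 16/57.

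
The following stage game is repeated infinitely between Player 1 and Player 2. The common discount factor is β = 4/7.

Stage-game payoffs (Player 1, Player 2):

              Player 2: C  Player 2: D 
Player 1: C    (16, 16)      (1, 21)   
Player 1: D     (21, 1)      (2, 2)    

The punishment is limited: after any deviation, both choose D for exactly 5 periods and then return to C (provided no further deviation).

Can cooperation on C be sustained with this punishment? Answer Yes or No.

Yes

IC: β+…+β^5 ≥ (21−16)/(16−2) = 5/14.
At β = 4/7: partial sum = 1.2521 ≥ 0.3571. Cooperation sustainable.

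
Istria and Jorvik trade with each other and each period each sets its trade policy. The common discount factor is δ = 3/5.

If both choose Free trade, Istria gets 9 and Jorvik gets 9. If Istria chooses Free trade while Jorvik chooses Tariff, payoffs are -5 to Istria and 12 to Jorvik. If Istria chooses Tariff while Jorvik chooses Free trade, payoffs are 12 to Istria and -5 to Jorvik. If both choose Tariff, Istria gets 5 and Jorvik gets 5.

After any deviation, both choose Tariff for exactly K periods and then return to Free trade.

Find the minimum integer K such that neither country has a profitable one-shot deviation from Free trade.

Need Σ_{k=1}^{K} δ^k ≥ (12−9)/(9−5) = 0.7500 at δ = 3/5.
At K = 1 the sum is 0.6000 < 0.7500; at K = 2 it is 0.9600 ≥ 0.7500.
So the minimum punishment length is K = 2.

2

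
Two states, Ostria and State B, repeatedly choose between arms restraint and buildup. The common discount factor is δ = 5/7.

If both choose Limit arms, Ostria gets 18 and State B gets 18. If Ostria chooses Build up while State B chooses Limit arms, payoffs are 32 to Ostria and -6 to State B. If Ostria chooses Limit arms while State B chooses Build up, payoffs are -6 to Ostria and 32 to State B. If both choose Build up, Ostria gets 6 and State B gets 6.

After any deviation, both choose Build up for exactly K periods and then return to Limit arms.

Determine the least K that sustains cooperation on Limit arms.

IC: δ(1−δ^K)/(1−δ) ≥ (32−18)/(18−6) = 7/6.
With δ = 5/7: need 1 − δ^K ≥ 7/6·(1−5/7)/(5/7), i.e. δ^K ≤ 0.5333.
Since (5/7)^1 = 0.7143 and (5/7)^2 = 0.5102, the smallest such K is 2.

2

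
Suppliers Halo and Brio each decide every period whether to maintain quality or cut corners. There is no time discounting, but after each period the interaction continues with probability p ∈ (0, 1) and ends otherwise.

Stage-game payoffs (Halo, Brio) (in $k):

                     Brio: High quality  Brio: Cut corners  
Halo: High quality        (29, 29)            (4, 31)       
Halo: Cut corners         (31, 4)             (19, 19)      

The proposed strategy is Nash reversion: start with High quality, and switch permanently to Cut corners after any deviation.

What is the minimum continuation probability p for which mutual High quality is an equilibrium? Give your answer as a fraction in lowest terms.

With no time discounting, the continuation probability p plays the role of the discount factor.
Grim-trigger IC: 29/(1−p) ≥ 31 + 19p/(1−p) ⇒ p ≥ (31−29)/(31−19) = 1/6.

1/6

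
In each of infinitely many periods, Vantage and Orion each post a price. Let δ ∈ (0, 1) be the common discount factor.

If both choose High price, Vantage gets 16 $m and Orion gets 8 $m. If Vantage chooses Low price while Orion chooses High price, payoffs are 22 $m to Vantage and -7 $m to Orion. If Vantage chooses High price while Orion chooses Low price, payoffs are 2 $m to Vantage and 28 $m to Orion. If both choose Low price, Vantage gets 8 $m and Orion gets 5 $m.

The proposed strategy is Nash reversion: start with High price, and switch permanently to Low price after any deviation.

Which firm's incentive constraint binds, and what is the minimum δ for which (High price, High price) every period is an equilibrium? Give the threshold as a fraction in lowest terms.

Orion; δ ≥ 20/23

Vantage: cooperation gives 16 each period; deviation gives 22 once then 8 forever.
  16/(1−δ) ≥ 22 + 8δ/(1−δ) ⇒ δ ≥ 6/14 = 3/7.
Orion: cooperation gives 8 each period; deviation gives 28 once then 5 forever.
  δ ≥ 20/23.
Both must hold, so the binding constraint is Orion's: δ ≥ 20/23.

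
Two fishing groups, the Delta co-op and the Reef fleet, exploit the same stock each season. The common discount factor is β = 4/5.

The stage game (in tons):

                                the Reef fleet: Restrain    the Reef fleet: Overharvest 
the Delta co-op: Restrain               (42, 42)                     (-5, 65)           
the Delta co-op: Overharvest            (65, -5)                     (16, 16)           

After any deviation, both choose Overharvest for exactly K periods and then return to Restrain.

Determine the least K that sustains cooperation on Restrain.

IC: β(1−β^K)/(1−β) ≥ (65−42)/(42−16) = 23/26.
With β = 4/5: need 1 − β^K ≥ 23/26·(1−4/5)/(4/5), i.e. β^K ≤ 0.7788.
Since (4/5)^1 = 0.8000 and (4/5)^2 = 0.6400, the smallest such K is 2.

2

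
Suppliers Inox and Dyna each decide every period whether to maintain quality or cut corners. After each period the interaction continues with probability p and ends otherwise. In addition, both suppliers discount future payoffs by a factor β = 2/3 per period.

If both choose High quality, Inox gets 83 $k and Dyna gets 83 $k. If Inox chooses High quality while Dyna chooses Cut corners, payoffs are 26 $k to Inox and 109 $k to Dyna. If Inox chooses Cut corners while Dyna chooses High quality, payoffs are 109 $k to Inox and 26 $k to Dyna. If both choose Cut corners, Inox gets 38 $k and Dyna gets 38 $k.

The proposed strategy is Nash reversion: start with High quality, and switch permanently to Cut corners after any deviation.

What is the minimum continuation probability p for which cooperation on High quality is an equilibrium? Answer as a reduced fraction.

Expected continuation weight on next period's payoff is β·p = 2/3·p, which plays the role of the discount factor.
Cooperation requires 2/3·p ≥ (109−83)/(109−38) = 26/71, hence p ≥ 39/71.

39/71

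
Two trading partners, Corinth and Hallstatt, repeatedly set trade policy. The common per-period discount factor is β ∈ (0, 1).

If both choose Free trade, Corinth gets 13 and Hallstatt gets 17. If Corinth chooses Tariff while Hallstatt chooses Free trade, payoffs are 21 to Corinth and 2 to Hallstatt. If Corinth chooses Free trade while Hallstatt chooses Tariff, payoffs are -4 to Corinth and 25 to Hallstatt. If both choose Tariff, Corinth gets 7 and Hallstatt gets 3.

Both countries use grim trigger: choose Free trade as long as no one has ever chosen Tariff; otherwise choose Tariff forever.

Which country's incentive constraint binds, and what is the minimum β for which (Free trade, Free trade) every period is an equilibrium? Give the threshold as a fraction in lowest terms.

For Corinth: deviation gain 21−13 = 8, per-period punishment loss 13−7 = 6. IC gives β ≥ 8/14 = 4/7.
For Hallstatt: gain 8, loss 14 per period, so β ≥ 8/22 = 4/11.
The tighter constraint is Corinth's, so cooperation needs β ≥ 4/7.

Corinth; β ≥ 4/7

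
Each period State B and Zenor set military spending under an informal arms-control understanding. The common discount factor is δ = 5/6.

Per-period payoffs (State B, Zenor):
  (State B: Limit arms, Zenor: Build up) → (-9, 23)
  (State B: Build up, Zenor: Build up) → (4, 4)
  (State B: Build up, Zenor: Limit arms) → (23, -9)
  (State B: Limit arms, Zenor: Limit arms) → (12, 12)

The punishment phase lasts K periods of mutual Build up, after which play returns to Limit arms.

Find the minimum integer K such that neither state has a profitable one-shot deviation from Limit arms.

2

IC: δ(1−δ^K)/(1−δ) ≥ (23−12)/(12−4) = 11/8.
With δ = 5/6: need 1 − δ^K ≥ 11/8·(1−5/6)/(5/6), i.e. δ^K ≤ 0.7250.
Since (5/6)^1 = 0.8333 and (5/6)^2 = 0.6944, the smallest such K is 2.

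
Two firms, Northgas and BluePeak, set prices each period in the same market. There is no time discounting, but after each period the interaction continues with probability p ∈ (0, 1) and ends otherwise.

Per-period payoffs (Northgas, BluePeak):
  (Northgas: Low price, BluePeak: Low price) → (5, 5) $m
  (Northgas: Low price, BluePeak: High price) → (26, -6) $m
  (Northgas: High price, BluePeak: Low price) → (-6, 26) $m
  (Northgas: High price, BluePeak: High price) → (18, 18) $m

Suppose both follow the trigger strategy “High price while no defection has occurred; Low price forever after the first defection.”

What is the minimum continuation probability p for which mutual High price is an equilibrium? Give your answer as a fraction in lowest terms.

8/21

With no time discounting, the continuation probability p plays the role of the discount factor.
Grim-trigger IC: 18/(1−p) ≥ 26 + 5p/(1−p) ⇒ p ≥ (26−18)/(26−5) = 8/21.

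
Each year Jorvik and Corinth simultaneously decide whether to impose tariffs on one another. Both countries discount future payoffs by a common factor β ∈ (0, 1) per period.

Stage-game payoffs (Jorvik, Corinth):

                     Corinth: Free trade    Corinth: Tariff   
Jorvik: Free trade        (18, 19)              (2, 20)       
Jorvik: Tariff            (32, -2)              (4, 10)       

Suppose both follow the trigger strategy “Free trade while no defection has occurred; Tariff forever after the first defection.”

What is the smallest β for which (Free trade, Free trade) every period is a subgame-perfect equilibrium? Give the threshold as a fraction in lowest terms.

1/2

Jorvik: cooperation gives 18 each period; deviation gives 32 once then 4 forever.
  18/(1−β) ≥ 32 + 4β/(1−β) ⇒ β ≥ 14/28 = 1/2.
Corinth: cooperation gives 19 each period; deviation gives 20 once then 10 forever.
  β ≥ 1/10.
Both must hold, so the binding constraint is Jorvik's: β ≥ 1/2.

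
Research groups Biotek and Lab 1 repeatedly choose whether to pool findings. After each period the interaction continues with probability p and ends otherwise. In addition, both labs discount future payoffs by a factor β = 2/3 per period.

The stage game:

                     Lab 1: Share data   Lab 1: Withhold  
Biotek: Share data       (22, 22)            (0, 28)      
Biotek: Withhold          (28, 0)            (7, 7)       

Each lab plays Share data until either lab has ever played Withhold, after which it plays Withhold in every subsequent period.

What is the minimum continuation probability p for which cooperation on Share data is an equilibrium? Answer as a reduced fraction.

With continuation probability p and discount β, the effective per-period discount factor is βp.
Grim-trigger IC: βp ≥ (28−22)/(28−7) = 2/7.
So p ≥ (2/7)/(2/3) = 3/7.

3/7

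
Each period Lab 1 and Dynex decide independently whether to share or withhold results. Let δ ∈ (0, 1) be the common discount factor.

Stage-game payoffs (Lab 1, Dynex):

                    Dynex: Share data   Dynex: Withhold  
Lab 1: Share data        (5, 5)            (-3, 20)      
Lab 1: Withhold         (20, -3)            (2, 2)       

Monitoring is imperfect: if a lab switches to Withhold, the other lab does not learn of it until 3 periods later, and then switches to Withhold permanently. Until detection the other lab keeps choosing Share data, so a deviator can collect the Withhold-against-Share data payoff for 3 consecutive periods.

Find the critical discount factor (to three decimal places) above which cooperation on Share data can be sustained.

The best deviation is to choose Withhold for all 3 undetected periods, earning 20 each, then 2 forever once detected.
Deviation value: 20(1−δ^3)/(1−δ) + 2δ^3/(1−δ); cooperation value: 5/(1−δ).
IC: 5 ≥ 20(1−δ^3) + 2δ^3 = 20 − 18δ^3.
So δ^3 ≥ 15/18 = 5/6, giving δ ≥ (5/6)^(1/3) ≈ 0.941.

0.941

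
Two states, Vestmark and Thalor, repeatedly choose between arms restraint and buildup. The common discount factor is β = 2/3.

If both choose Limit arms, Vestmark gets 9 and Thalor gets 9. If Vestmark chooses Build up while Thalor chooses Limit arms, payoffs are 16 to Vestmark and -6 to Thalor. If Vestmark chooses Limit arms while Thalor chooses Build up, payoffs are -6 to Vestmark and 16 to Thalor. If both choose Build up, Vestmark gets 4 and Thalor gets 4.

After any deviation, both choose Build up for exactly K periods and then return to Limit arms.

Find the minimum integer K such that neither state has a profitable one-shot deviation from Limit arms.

Need Σ_{k=1}^{K} β^k ≥ (16−9)/(9−4) = 1.4000 at β = 2/3.
At K = 2 the sum is 1.1111 < 1.4000; at K = 3 it is 1.4074 ≥ 1.4000.
So the minimum punishment length is K = 3.

3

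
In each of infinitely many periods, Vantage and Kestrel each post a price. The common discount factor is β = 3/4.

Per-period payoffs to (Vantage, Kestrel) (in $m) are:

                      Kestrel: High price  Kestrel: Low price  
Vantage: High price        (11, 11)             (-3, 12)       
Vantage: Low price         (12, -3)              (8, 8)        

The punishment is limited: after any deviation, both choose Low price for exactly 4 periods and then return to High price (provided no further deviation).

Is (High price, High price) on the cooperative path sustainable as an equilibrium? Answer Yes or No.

A one-shot deviation gives 12 now, then 8 for 4 periods, then back to 11.
Gain from deviating: (12−11) today; loss: (11−8) in each of the next 4 periods.
No-deviation condition: (11−8)(β+…+β^4) ≥ 12−11, i.e. β+…+β^4 ≥ 1/3.
At β = 3/4: β+…+β^4 = 2.0508 ≥ 0.3333.
So cooperation is sustainable.

Yes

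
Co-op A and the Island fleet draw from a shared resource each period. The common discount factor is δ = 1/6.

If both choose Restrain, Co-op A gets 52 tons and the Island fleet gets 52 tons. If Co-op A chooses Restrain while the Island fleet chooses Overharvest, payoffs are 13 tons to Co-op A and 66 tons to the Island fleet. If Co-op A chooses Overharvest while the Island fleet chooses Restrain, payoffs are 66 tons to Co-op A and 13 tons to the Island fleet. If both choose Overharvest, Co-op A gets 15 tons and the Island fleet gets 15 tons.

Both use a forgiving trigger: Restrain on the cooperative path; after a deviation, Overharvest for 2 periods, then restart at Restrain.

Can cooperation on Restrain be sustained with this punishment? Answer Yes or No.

A one-shot deviation gives 66 now, then 15 for 2 periods, then back to 52.
Gain from deviating: (66−52) today; loss: (52−15) in each of the next 2 periods.
No-deviation condition: (52−15)(δ+…+δ^2) ≥ 66−52, i.e. δ+…+δ^2 ≥ 14/37.
At δ = 1/6: δ+…+δ^2 = 0.1944 < 0.3784.
So cooperation is not sustainable.

No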